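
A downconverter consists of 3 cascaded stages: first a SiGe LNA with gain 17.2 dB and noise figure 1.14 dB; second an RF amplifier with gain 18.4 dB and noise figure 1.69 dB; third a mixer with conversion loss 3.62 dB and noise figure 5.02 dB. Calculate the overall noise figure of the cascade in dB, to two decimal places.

Convert to linear (a loss of L dB is a gain of −L dB): F_i = 10^(NF_i/10), G_i = 10^(G_i,dB/10)
  Stage 1: F_1 = 10^(1.14/10) = 1.300, G_1 = 10^(17.2/10) = 52.48
  Stage 2: F_2 = 10^(1.69/10) = 1.476, G_2 = 10^(18.4/10) = 69.18
  Stage 3: F_3 = 10^(5.02/10) = 3.177, G_3 = 10^(−3.62/10) = 0.4345
Friis cascade:
  F = 1.300 + (1.476 − 1)/52.48 + (3.177 − 1)/3631 = 1.310
NF = 10 log₁₀(1.310) = 1.17 dB

1.17 dB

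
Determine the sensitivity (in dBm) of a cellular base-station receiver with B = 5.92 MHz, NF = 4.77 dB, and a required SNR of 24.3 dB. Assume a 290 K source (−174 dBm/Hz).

Sensitivity = −174 + 10 log₁₀(B) + NF + SNR_min
= −174 + 67.72 + 4.77 + 24.3
= −77.21 dBm → −77.2 dBm

−77.2 dBm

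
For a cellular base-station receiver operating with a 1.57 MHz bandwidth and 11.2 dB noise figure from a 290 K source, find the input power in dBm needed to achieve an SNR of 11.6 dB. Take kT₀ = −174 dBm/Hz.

−89.2 dBm

Sensitivity = −174 + 10 log₁₀(B) + NF + SNR_min
= −174 + 61.96 + 11.2 + 11.6
= −89.24 dBm → −89.2 dBm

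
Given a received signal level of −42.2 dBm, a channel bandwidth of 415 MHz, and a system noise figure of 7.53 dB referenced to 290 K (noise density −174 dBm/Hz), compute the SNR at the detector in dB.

Noise floor: N = −174 + 10 log₁₀(B) + NF
10 log₁₀(4.15×10⁸) = 86.18 dB
N = −174 + 86.18 + 7.53 = −80.29 dBm
SNR = P_sig − N = −42.2 − (−80.29) = 38.09 dB → 38.1 dB

38.1 dB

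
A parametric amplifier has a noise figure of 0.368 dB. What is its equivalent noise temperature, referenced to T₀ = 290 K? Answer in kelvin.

F = 10^(0.368/10) = 1.08843
T_e = (F − 1)·T₀ = (1.08843 − 1) × 290 = 25.6 K

25.6 K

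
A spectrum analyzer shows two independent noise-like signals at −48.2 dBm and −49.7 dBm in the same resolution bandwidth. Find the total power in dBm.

−45.9 dBm

Convert to linear, add, convert back:
P₁ = 1.51×10⁻⁸ W, P₂ = 1.07×10⁻⁸ W
P_tot = 2.59×10⁻⁸ W → 10 log₁₀(P_tot / 10⁻³) = −45.9 dBm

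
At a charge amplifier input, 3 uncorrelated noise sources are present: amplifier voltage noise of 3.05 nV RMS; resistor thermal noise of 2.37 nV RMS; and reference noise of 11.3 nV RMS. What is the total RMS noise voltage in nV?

11.9 nV

Uncorrelated sources add in power (mean-square): V_tot = √(ΣV_i²)
V_tot = √[(3.05×10⁻⁹)² + (2.37×10⁻⁹)² + (1.13×10⁻⁸)²] = 1.19×10⁻⁸ V = 11.9 nV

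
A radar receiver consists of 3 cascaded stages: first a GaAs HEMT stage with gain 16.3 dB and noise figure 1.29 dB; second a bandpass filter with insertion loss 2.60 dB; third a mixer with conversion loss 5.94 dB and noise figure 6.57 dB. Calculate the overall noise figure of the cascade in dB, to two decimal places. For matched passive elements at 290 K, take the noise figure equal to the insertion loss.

Convert to linear (a loss of L dB is a gain of −L dB): F_i = 10^(NF_i/10), G_i = 10^(G_i,dB/10)
  Stage 1: F_1 = 10^(1.29/10) = 1.346, G_1 = 10^(16.3/10) = 42.66
  Stage 2: F_2 = 10^(2.60/10) = 1.820, G_2 = 10^(−2.60/10) = 0.5495
  Stage 3: F_3 = 10^(6.57/10) = 4.539, G_3 = 10^(−5.94/10) = 0.2547
Friis cascade:
  F = 1.346 + (1.820 − 1)/42.66 + (4.539 − 1)/23.44 = 1.516
NF = 10 log₁₀(1.516) = 1.81 dB

1.81 dB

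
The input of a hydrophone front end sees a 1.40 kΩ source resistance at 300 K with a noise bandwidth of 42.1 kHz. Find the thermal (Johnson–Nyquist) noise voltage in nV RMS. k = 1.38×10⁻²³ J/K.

988 nV

V_n = √(4kTRB)
4kTRB = 4 × 1.38×10⁻²³ × 300 × 1.40×10³ × 4.21×10⁴ = 9.76×10⁻¹³ V²
V_n = √(9.76×10⁻¹³) = 9.88×10⁻⁷ V = 988 nV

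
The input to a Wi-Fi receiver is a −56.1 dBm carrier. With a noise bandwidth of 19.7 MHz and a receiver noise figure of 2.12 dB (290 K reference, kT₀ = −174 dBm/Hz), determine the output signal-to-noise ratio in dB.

42.8 dB

Noise floor: N = −174 + 10 log₁₀(B) + NF
10 log₁₀(1.97×10⁷) = 72.94 dB
N = −174 + 72.94 + 2.12 = −98.94 dBm
SNR = P_sig − N = −56.1 − (−98.94) = 42.84 dB → 42.8 dB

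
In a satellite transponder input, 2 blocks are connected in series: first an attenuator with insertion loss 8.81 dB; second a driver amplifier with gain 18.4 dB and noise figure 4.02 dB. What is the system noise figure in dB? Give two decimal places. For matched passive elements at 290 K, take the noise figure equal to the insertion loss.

Convert to linear (a loss of L dB is a gain of −L dB): F_i = 10^(NF_i/10), G_i = 10^(G_i,dB/10)
  Stage 1: F_1 = 10^(8.81/10) = 7.603, G_1 = 10^(−8.81/10) = 0.1315
  Stage 2: F_2 = 10^(4.02/10) = 2.523, G_2 = 10^(18.4/10) = 69.18
Friis cascade:
  F = 7.603 + (2.523 − 1)/0.1315 = 19.19
NF = 10 log₁₀(19.19) = 12.83 dB

12.83 dB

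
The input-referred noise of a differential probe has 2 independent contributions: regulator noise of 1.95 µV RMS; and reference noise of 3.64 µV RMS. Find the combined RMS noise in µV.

4.13 µV

Uncorrelated sources add in power (mean-square): V_tot = √(ΣV_i²)
V_tot = √[(1.95×10⁻⁶)² + (3.64×10⁻⁶)²] = 4.13×10⁻⁶ V = 4.13 µV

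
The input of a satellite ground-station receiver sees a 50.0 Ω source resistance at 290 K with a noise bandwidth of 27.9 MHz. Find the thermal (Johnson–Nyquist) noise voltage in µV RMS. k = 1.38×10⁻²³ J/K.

V_n = √(4kTRB)
4kTRB = 4 × 1.38×10⁻²³ × 290 × 5.00×10¹ × 2.79×10⁷ = 2.23×10⁻¹¹ V²
V_n = √(2.23×10⁻¹¹) = 4.73×10⁻⁶ V = 4.73 µV

4.73 µV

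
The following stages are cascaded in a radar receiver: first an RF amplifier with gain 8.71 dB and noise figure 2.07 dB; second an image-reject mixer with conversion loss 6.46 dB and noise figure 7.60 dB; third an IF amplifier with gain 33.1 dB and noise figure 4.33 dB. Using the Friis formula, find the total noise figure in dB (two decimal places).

Convert to linear (a loss of L dB is a gain of −L dB): F_i = 10^(NF_i/10), G_i = 10^(G_i,dB/10)
  Stage 1: F_1 = 10^(2.07/10) = 1.611, G_1 = 10^(8.71/10) = 7.430
  Stage 2: F_2 = 10^(7.60/10) = 5.754, G_2 = 10^(−6.46/10) = 0.2259
  Stage 3: F_3 = 10^(4.33/10) = 2.710, G_3 = 10^(33.1/10) = 2042
Friis cascade:
  F = 1.611 + (5.754 − 1)/7.430 + (2.710 − 1)/1.679 = 3.269
NF = 10 log₁₀(3.269) = 5.14 dB

5.14 dB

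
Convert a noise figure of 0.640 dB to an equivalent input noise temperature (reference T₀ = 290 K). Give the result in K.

46.0 K

F = 10^(0.640/10) = 1.15878
T_e = (F − 1)·T₀ = (1.15878 − 1) × 290 = 46.0 K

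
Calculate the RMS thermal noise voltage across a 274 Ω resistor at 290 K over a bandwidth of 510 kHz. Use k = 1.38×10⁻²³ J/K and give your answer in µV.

V_n = √(4kTRB)
4kTRB = 4 × 1.38×10⁻²³ × 290 × 2.74×10² × 5.10×10⁵ = 2.24×10⁻¹² V²
V_n = √(2.24×10⁻¹²) = 1.50×10⁻⁶ V = 1.50 µV

1.50 µV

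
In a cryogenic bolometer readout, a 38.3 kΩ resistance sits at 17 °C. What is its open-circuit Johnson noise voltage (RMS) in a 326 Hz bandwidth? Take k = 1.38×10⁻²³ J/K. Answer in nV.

447 nV

T = 17 °C + 273.15 = 290.15 K
V_n = √(4kTRB)
4kTRB = 4 × 1.38×10⁻²³ × 290.15 × 3.83×10⁴ × 3.26×10² = 2.00×10⁻¹³ V²
V_n = √(2.00×10⁻¹³) = 4.47×10⁻⁷ V = 447 nV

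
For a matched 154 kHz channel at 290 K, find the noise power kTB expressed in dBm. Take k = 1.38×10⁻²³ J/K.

P_n = kTB = 1.38×10⁻²³ × 290 × 1.54×10⁵ = 6.16×10⁻¹⁶ W
In dBm: 10 log₁₀(6.16×10⁻¹⁶ / 10⁻³) = −122.1 dBm

−122.1 dBm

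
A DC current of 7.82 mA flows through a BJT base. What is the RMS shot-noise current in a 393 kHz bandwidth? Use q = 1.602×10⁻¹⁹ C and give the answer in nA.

I_n = √(2qI·B)
2qI·B = 2 × 1.602×10⁻¹⁹ × 7.82×10⁻³ × 3.93×10⁵ = 9.85×10⁻¹⁶ A²
I_n = √(9.85×10⁻¹⁶) = 3.14×10⁻⁸ A = 31.4 nA

31.4 nA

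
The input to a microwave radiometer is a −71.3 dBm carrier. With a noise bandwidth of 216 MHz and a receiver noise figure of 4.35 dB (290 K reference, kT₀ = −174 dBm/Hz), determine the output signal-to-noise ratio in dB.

15.0 dB

Noise floor: N = −174 + 10 log₁₀(B) + NF
10 log₁₀(2.16×10⁸) = 83.34 dB
N = −174 + 83.34 + 4.35 = −86.31 dBm
SNR = P_sig − N = −71.3 − (−86.31) = 15.01 dB → 15.0 dB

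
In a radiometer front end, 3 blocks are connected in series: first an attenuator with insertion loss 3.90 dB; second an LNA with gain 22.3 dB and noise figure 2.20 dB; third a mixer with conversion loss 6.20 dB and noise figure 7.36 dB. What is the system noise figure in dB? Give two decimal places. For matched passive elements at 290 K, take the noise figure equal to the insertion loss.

6.17 dB

Convert to linear (a loss of L dB is a gain of −L dB): F_i = 10^(NF_i/10), G_i = 10^(G_i,dB/10)
  Stage 1: F_1 = 10^(3.90/10) = 2.455, G_1 = 10^(−3.90/10) = 0.4074
  Stage 2: F_2 = 10^(2.20/10) = 1.660, G_2 = 10^(22.3/10) = 169.8
  Stage 3: F_3 = 10^(7.36/10) = 5.445, G_3 = 10^(−6.20/10) = 0.2399
Friis cascade:
  F = 2.455 + (1.660 − 1)/0.4074 + (5.445 − 1)/69.18 = 4.138
NF = 10 log₁₀(4.138) = 6.17 dB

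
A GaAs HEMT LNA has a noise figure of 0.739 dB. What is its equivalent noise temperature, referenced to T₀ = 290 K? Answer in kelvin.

53.8 K

F = 10^(0.739/10) = 1.1855
T_e = (F − 1)·T₀ = (1.1855 − 1) × 290 = 53.8 K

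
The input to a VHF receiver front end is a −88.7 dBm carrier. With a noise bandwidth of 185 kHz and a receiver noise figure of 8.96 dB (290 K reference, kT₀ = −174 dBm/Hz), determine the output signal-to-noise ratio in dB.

Noise floor: N = −174 + 10 log₁₀(B) + NF
10 log₁₀(1.85×10⁵) = 52.67 dB
N = −174 + 52.67 + 8.96 = −112.37 dBm
SNR = P_sig − N = −88.7 − (−112.37) = 23.67 dB → 23.7 dB

23.7 dB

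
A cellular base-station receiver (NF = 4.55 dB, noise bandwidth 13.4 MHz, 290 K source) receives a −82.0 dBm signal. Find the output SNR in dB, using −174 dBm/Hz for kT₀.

Noise floor: N = −174 + 10 log₁₀(B) + NF
10 log₁₀(1.34×10⁷) = 71.27 dB
N = −174 + 71.27 + 4.55 = −98.18 dBm
SNR = P_sig − N = −82.0 − (−98.18) = 16.18 dB → 16.2 dB

16.2 dB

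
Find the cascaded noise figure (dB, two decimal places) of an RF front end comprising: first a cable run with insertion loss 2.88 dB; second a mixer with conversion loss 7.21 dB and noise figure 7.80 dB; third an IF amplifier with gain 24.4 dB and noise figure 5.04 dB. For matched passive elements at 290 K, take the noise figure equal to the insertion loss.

Convert to linear (a loss of L dB is a gain of −L dB): F_i = 10^(NF_i/10), G_i = 10^(G_i,dB/10)
  Stage 1: F_1 = 10^(2.88/10) = 1.941, G_1 = 10^(−2.88/10) = 0.5152
  Stage 2: F_2 = 10^(7.80/10) = 6.026, G_2 = 10^(−7.21/10) = 0.1901
  Stage 3: F_3 = 10^(5.04/10) = 3.192, G_3 = 10^(24.4/10) = 275.4
Friis cascade:
  F = 1.941 + (6.026 − 1)/0.5152 + (3.192 − 1)/0.09795 = 34.07
NF = 10 log₁₀(34.07) = 15.32 dB

15.32 dB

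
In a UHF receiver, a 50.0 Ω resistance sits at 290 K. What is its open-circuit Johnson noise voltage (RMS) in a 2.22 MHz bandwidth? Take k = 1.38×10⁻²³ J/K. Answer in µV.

1.33 µV

V_n = √(4kTRB)
4kTRB = 4 × 1.38×10⁻²³ × 290 × 5.00×10¹ × 2.22×10⁶ = 1.78×10⁻¹² V²
V_n = √(1.78×10⁻¹²) = 1.33×10⁻⁶ V = 1.33 µV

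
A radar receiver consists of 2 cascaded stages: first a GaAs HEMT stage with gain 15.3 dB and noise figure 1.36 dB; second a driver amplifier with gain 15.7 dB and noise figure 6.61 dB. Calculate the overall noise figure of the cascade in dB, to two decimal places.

1.68 dB

Convert to linear (a loss of L dB is a gain of −L dB): F_i = 10^(NF_i/10), G_i = 10^(G_i,dB/10)
  Stage 1: F_1 = 10^(1.36/10) = 1.368, G_1 = 10^(15.3/10) = 33.88
  Stage 2: F_2 = 10^(6.61/10) = 4.581, G_2 = 10^(15.7/10) = 37.15
Friis cascade:
  F = 1.368 + (4.581 − 1)/33.88 = 1.473
NF = 10 log₁₀(1.473) = 1.68 dB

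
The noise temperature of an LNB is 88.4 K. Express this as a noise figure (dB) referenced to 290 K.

1.16 dB

F = 1 + T_e/T₀ = 1 + 88.4/290 = 1.30483
NF = 10 log₁₀(1.30483) = 1.16 dB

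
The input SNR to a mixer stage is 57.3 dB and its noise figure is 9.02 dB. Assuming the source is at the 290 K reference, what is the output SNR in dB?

48.28 dB

By definition F = SNR_in/SNR_out, so in dB: SNR_out = SNR_in − NF
SNR_out = 57.3 − 9.02 = 48.28 dB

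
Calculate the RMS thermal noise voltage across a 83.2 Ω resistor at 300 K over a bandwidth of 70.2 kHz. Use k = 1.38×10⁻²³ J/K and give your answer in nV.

311 nV

V_n = √(4kTRB)
4kTRB = 4 × 1.38×10⁻²³ × 300 × 8.32×10¹ × 7.02×10⁴ = 9.67×10⁻¹⁴ V²
V_n = √(9.67×10⁻¹⁴) = 3.11×10⁻⁷ V = 311 nV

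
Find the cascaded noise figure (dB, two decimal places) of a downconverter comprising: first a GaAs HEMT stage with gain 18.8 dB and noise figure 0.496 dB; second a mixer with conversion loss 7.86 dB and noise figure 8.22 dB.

Convert to linear (a loss of L dB is a gain of −L dB): F_i = 10^(NF_i/10), G_i = 10^(G_i,dB/10)
  Stage 1: F_1 = 10^(0.496/10) = 1.121, G_1 = 10^(18.8/10) = 75.86
  Stage 2: F_2 = 10^(8.22/10) = 6.637, G_2 = 10^(−7.86/10) = 0.1637
Friis cascade:
  F = 1.121 + (6.637 − 1)/75.86 = 1.195
NF = 10 log₁₀(1.195) = 0.77 dB

0.77 dB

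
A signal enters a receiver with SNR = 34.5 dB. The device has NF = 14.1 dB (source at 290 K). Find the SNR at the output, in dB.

20.4 dB

By definition F = SNR_in/SNR_out, so in dB: SNR_out = SNR_in − NF
SNR_out = 34.5 − 14.1 = 20.4 dB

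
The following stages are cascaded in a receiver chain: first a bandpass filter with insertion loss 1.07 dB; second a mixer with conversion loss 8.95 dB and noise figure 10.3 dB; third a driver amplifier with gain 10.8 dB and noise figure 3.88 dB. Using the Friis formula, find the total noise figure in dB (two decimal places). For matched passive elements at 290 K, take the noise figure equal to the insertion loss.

Convert to linear (a loss of L dB is a gain of −L dB): F_i = 10^(NF_i/10), G_i = 10^(G_i,dB/10)
  Stage 1: F_1 = 10^(1.07/10) = 1.279, G_1 = 10^(−1.07/10) = 0.7816
  Stage 2: F_2 = 10^(10.3/10) = 10.72, G_2 = 10^(−8.95/10) = 0.1274
  Stage 3: F_3 = 10^(3.88/10) = 2.443, G_3 = 10^(10.8/10) = 12.02
Friis cascade:
  F = 1.279 + (10.72 − 1)/0.7816 + (2.443 − 1)/0.09954 = 28.21
NF = 10 log₁₀(28.21) = 14.50 dB

14.50 dB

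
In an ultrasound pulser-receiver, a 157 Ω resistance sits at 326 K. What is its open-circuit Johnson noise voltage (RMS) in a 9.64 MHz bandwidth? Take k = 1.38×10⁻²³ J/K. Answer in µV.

V_n = √(4kTRB)
4kTRB = 4 × 1.38×10⁻²³ × 326 × 1.57×10² × 9.64×10⁶ = 2.72×10⁻¹¹ V²
V_n = √(2.72×10⁻¹¹) = 5.22×10⁻⁶ V = 5.22 µV

5.22 µV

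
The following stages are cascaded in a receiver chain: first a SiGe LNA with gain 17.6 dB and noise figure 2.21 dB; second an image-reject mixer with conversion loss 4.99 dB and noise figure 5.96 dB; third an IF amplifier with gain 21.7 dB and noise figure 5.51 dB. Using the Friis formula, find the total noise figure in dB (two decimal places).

2.68 dB

Convert to linear (a loss of L dB is a gain of −L dB): F_i = 10^(NF_i/10), G_i = 10^(G_i,dB/10)
  Stage 1: F_1 = 10^(2.21/10) = 1.663, G_1 = 10^(17.6/10) = 57.54
  Stage 2: F_2 = 10^(5.96/10) = 3.945, G_2 = 10^(−4.99/10) = 0.3170
  Stage 3: F_3 = 10^(5.51/10) = 3.556, G_3 = 10^(21.7/10) = 147.9
Friis cascade:
  F = 1.663 + (3.945 − 1)/57.54 + (3.556 − 1)/18.24 = 1.855
NF = 10 log₁₀(1.855) = 2.68 dB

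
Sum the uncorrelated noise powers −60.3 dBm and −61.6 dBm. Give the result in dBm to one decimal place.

−57.9 dBm

Convert to linear, add, convert back:
P₁ = 9.33×10⁻¹⁰ W, P₂ = 6.92×10⁻¹⁰ W
P_tot = 1.63×10⁻⁹ W → 10 log₁₀(P_tot / 10⁻³) = −57.9 dBm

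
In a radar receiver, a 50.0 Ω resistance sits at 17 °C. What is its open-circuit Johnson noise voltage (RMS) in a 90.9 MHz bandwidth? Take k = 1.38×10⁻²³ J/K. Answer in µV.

T = 17 °C + 273.15 = 290.15 K
V_n = √(4kTRB)
4kTRB = 4 × 1.38×10⁻²³ × 290.15 × 5.00×10¹ × 9.09×10⁷ = 7.28×10⁻¹¹ V²
V_n = √(7.28×10⁻¹¹) = 8.53×10⁻⁶ V = 8.53 µV

8.53 µV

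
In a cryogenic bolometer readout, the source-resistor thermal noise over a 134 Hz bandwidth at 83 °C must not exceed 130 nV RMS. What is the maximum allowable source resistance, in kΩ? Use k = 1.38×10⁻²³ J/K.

T = 83 °C + 273.15 = 356.15 K
Johnson–Nyquist: V_n = √(4kTRB) ⇒ R = V_n² / (4kTB)
4kTB = 4 × 1.38×10⁻²³ × 356.15 × 1.34×10² = 2.63×10⁻¹⁸
R = (1.30×10⁻⁷)² / 2.63×10⁻¹⁸ = 6.42×10³ Ω = 6.42 kΩ

6.42 kΩ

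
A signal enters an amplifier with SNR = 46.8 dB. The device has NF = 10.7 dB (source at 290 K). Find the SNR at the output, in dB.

By definition F = SNR_in/SNR_out, so in dB: SNR_out = SNR_in − NF
SNR_out = 46.8 − 10.7 = 36.1 dB

36.1 dB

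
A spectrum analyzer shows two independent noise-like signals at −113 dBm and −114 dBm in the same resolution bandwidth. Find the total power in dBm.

Convert to linear, add, convert back:
P₁ = 5.01×10⁻¹⁵ W, P₂ = 3.98×10⁻¹⁵ W
P_tot = 8.99×10⁻¹⁵ W → 10 log₁₀(P_tot / 10⁻³) = −110.5 dBm

−110.5 dBm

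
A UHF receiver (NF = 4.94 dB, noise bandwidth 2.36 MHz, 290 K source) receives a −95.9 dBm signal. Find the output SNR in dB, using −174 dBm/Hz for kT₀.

Noise floor: N = −174 + 10 log₁₀(B) + NF
10 log₁₀(2.36×10⁶) = 63.73 dB
N = −174 + 63.73 + 4.94 = −105.33 dBm
SNR = P_sig − N = −95.9 − (−105.33) = 9.43 dB → 9.4 dB

9.4 dB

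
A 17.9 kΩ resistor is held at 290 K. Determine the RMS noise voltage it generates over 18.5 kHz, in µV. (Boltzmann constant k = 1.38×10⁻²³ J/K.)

2.30 µV

V_n = √(4kTRB)
4kTRB = 4 × 1.38×10⁻²³ × 290 × 1.79×10⁴ × 1.85×10⁴ = 5.30×10⁻¹² V²
V_n = √(5.30×10⁻¹²) = 2.30×10⁻⁶ V = 2.30 µV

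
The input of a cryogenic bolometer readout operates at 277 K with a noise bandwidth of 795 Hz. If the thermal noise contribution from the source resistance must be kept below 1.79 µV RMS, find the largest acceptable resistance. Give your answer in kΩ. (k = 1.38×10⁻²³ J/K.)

Johnson–Nyquist: V_n = √(4kTRB) ⇒ R = V_n² / (4kTB)
4kTB = 4 × 1.38×10⁻²³ × 277 × 7.95×10² = 1.22×10⁻¹⁷
R = (1.79×10⁻⁶)² / 1.22×10⁻¹⁷ = 2.64×10⁵ Ω = 264 kΩ

264 kΩ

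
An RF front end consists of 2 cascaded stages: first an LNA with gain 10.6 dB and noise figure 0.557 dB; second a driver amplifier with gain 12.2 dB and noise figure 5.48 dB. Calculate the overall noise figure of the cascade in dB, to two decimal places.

1.33 dB

Convert to linear (a loss of L dB is a gain of −L dB): F_i = 10^(NF_i/10), G_i = 10^(G_i,dB/10)
  Stage 1: F_1 = 10^(0.557/10) = 1.137, G_1 = 10^(10.6/10) = 11.48
  Stage 2: F_2 = 10^(5.48/10) = 3.532, G_2 = 10^(12.2/10) = 16.60
Friis cascade:
  F = 1.137 + (3.532 − 1)/11.48 = 1.357
NF = 10 log₁₀(1.357) = 1.33 dB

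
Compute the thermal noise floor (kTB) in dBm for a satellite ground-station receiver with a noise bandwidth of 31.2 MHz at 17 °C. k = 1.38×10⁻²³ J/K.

T = 17 °C + 273.15 = 290.15 K
P_n = kTB = 1.38×10⁻²³ × 290.15 × 3.12×10⁷ = 1.25×10⁻¹³ W
In dBm: 10 log₁₀(1.25×10⁻¹³ / 10⁻³) = −99.0 dBm

−99.0 dBm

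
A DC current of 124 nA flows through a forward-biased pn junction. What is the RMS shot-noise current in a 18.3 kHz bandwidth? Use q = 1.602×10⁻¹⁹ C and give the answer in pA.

I_n = √(2qI·B)
2qI·B = 2 × 1.602×10⁻¹⁹ × 1.24×10⁻⁷ × 1.83×10⁴ = 7.27×10⁻²² A²
I_n = √(7.27×10⁻²²) = 2.70×10⁻¹¹ A = 27.0 pA

27.0 pA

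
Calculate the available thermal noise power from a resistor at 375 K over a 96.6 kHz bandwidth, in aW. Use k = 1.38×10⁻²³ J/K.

500 aW

P_n = kTB = 1.38×10⁻²³ × 375 × 9.66×10⁴ = 5.00×10⁻¹⁶ W = 500 aW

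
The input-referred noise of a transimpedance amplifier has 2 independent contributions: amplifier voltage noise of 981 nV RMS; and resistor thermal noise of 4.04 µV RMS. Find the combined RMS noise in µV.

Uncorrelated sources add in power (mean-square): V_tot = √(ΣV_i²)
V_tot = √[(9.81×10⁻⁷)² + (4.04×10⁻⁶)²] = 4.16×10⁻⁶ V = 4.16 µV

4.16 µV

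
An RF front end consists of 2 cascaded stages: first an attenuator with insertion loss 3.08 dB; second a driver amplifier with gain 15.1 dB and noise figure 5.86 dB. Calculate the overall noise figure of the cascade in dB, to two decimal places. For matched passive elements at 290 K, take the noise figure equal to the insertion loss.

8.94 dB

Convert to linear (a loss of L dB is a gain of −L dB): F_i = 10^(NF_i/10), G_i = 10^(G_i,dB/10)
  Stage 1: F_1 = 10^(3.08/10) = 2.032, G_1 = 10^(−3.08/10) = 0.4920
  Stage 2: F_2 = 10^(5.86/10) = 3.855, G_2 = 10^(15.1/10) = 32.36
Friis cascade:
  F = 2.032 + (3.855 − 1)/0.4920 = 7.834
NF = 10 log₁₀(7.834) = 8.94 dB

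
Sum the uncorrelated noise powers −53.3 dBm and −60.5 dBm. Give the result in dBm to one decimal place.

−52.5 dBm

Convert to linear, add, convert back:
P₁ = 4.68×10⁻⁹ W, P₂ = 8.91×10⁻¹⁰ W
P_tot = 5.57×10⁻⁹ W → 10 log₁₀(P_tot / 10⁻³) = −52.5 dBm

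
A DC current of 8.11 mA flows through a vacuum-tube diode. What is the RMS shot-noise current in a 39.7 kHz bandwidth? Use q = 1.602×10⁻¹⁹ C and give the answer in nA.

10.2 nA

I_n = √(2qI·B)
2qI·B = 2 × 1.602×10⁻¹⁹ × 8.11×10⁻³ × 3.97×10⁴ = 1.03×10⁻¹⁶ A²
I_n = √(1.03×10⁻¹⁶) = 1.02×10⁻⁸ A = 10.2 nA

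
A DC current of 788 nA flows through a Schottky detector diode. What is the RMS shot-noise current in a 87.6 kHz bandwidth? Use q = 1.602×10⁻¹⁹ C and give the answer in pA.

149 pA

I_n = √(2qI·B)
2qI·B = 2 × 1.602×10⁻¹⁹ × 7.88×10⁻⁷ × 8.76×10⁴ = 2.21×10⁻²⁰ A²
I_n = √(2.21×10⁻²⁰) = 1.49×10⁻¹⁰ A = 149 pA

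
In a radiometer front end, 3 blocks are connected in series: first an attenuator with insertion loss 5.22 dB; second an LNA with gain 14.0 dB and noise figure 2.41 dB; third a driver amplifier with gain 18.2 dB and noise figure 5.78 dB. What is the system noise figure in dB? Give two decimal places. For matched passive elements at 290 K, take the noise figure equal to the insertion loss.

7.90 dB

Convert to linear (a loss of L dB is a gain of −L dB): F_i = 10^(NF_i/10), G_i = 10^(G_i,dB/10)
  Stage 1: F_1 = 10^(5.22/10) = 3.327, G_1 = 10^(−5.22/10) = 0.3006
  Stage 2: F_2 = 10^(2.41/10) = 1.742, G_2 = 10^(14.0/10) = 25.12
  Stage 3: F_3 = 10^(5.78/10) = 3.784, G_3 = 10^(18.2/10) = 66.07
Friis cascade:
  F = 3.327 + (1.742 − 1)/0.3006 + (3.784 − 1)/7.551 = 6.163
NF = 10 log₁₀(6.163) = 7.90 dB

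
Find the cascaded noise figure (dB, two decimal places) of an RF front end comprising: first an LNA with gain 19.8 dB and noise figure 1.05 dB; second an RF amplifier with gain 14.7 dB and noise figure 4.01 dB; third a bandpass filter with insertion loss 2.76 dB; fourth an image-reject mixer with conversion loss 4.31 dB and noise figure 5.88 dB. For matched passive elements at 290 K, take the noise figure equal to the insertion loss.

1.11 dB

Convert to linear (a loss of L dB is a gain of −L dB): F_i = 10^(NF_i/10), G_i = 10^(G_i,dB/10)
  Stage 1: F_1 = 10^(1.05/10) = 1.274, G_1 = 10^(19.8/10) = 95.50
  Stage 2: F_2 = 10^(4.01/10) = 2.518, G_2 = 10^(14.7/10) = 29.51
  Stage 3: F_3 = 10^(2.76/10) = 1.888, G_3 = 10^(−2.76/10) = 0.5297
  Stage 4: F_4 = 10^(5.88/10) = 3.873, G_4 = 10^(−4.31/10) = 0.3707
Friis cascade:
  F = 1.274 + (2.518 − 1)/95.50 + (1.888 − 1)/2818 + (3.873 − 1)/1493 = 1.292
NF = 10 log₁₀(1.292) = 1.11 dB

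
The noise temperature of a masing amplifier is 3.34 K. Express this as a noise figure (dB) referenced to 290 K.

0.050 dB

F = 1 + T_e/T₀ = 1 + 3.34/290 = 1.01152
NF = 10 log₁₀(1.01152) = 0.050 dB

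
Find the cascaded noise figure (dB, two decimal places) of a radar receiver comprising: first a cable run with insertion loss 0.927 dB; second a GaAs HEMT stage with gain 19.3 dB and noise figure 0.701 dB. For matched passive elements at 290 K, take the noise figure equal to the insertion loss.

Convert to linear (a loss of L dB is a gain of −L dB): F_i = 10^(NF_i/10), G_i = 10^(G_i,dB/10)
  Stage 1: F_1 = 10^(0.927/10) = 1.238, G_1 = 10^(−0.927/10) = 0.8078
  Stage 2: F_2 = 10^(0.701/10) = 1.175, G_2 = 10^(19.3/10) = 85.11
Friis cascade:
  F = 1.238 + (1.175 − 1)/0.8078 = 1.455
NF = 10 log₁₀(1.455) = 1.63 dB

1.63 dB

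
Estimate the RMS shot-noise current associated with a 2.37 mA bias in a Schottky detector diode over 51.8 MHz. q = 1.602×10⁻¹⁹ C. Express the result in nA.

198 nA

I_n = √(2qI·B)
2qI·B = 2 × 1.602×10⁻¹⁹ × 2.37×10⁻³ × 5.18×10⁷ = 3.93×10⁻¹⁴ A²
I_n = √(3.93×10⁻¹⁴) = 1.98×10⁻⁷ A = 198 nA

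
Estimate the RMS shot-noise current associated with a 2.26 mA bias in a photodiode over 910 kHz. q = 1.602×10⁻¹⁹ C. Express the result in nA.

I_n = √(2qI·B)
2qI·B = 2 × 1.602×10⁻¹⁹ × 2.26×10⁻³ × 9.10×10⁵ = 6.59×10⁻¹⁶ A²
I_n = √(6.59×10⁻¹⁶) = 2.57×10⁻⁸ A = 25.7 nA

25.7 nA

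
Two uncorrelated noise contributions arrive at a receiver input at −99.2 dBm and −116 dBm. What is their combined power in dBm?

−99.1 dBm

Convert to linear, add, convert back:
P₁ = 1.20×10⁻¹³ W, P₂ = 2.51×10⁻¹⁵ W
P_tot = 1.23×10⁻¹³ W → 10 log₁₀(P_tot / 10⁻³) = −99.1 dBm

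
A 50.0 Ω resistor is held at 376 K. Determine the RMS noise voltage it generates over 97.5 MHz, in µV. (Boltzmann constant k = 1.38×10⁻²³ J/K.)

V_n = √(4kTRB)
4kTRB = 4 × 1.38×10⁻²³ × 376 × 5.00×10¹ × 9.75×10⁷ = 1.01×10⁻¹⁰ V²
V_n = √(1.01×10⁻¹⁰) = 1.01×10⁻⁵ V = 10.1 µV

10.1 µV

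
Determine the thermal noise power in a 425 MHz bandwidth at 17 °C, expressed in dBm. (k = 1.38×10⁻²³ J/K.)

T = 17 °C + 273.15 = 290.15 K
P_n = kTB = 1.38×10⁻²³ × 290.15 × 4.25×10⁸ = 1.70×10⁻¹² W
In dBm: 10 log₁₀(1.70×10⁻¹² / 10⁻³) = −87.7 dBm

−87.7 dBm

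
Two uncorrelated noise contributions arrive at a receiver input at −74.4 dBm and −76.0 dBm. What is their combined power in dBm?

−72.1 dBm

Convert to linear, add, convert back:
P₁ = 3.63×10⁻¹¹ W, P₂ = 2.51×10⁻¹¹ W
P_tot = 6.14×10⁻¹¹ W → 10 log₁₀(P_tot / 10⁻³) = −72.1 dBm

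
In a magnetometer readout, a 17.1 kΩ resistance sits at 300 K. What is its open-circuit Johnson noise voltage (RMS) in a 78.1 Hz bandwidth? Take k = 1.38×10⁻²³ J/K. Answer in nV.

V_n = √(4kTRB)
4kTRB = 4 × 1.38×10⁻²³ × 300 × 1.71×10⁴ × 7.81×10¹ = 2.21×10⁻¹⁴ V²
V_n = √(2.21×10⁻¹⁴) = 1.49×10⁻⁷ V = 149 nV

149 nV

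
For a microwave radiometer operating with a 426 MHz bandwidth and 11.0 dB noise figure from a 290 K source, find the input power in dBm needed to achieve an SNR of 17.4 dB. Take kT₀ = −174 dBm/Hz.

−59.3 dBm

Sensitivity = −174 + 10 log₁₀(B) + NF + SNR_min
= −174 + 86.29 + 11.0 + 17.4
= −59.31 dBm → −59.3 dBm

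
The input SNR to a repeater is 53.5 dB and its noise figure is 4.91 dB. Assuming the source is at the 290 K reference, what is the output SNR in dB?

By definition F = SNR_in/SNR_out, so in dB: SNR_out = SNR_in − NF
SNR_out = 53.5 − 4.91 = 48.59 dB

48.59 dB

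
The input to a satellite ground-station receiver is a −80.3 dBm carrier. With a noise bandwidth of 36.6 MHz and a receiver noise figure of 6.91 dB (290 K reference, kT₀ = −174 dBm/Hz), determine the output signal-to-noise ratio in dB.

Noise floor: N = −174 + 10 log₁₀(B) + NF
10 log₁₀(3.66×10⁷) = 75.63 dB
N = −174 + 75.63 + 6.91 = −91.46 dBm
SNR = P_sig − N = −80.3 − (−91.46) = 11.16 dB → 11.2 dB

11.2 dB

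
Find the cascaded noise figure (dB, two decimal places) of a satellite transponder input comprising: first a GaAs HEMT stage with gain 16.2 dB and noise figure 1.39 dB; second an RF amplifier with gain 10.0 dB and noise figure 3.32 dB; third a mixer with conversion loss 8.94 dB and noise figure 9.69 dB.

1.54 dB

Convert to linear (a loss of L dB is a gain of −L dB): F_i = 10^(NF_i/10), G_i = 10^(G_i,dB/10)
  Stage 1: F_1 = 10^(1.39/10) = 1.377, G_1 = 10^(16.2/10) = 41.69
  Stage 2: F_2 = 10^(3.32/10) = 2.148, G_2 = 10^(10.0/10) = 10.00
  Stage 3: F_3 = 10^(9.69/10) = 9.311, G_3 = 10^(−8.94/10) = 0.1276
Friis cascade:
  F = 1.377 + (2.148 − 1)/41.69 + (9.311 − 1)/416.9 = 1.425
NF = 10 log₁₀(1.425) = 1.54 dB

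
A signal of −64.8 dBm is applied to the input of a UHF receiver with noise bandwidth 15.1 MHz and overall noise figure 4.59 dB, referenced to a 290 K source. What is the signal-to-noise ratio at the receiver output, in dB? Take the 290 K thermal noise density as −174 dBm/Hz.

Noise floor: N = −174 + 10 log₁₀(B) + NF
10 log₁₀(1.51×10⁷) = 71.79 dB
N = −174 + 71.79 + 4.59 = −97.62 dBm
SNR = P_sig − N = −64.8 − (−97.62) = 32.82 dB → 32.8 dB

32.8 dB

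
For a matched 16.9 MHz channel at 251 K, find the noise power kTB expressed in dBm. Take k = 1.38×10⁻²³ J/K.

−102.3 dBm

P_n = kTB = 1.38×10⁻²³ × 251 × 1.69×10⁷ = 5.85×10⁻¹⁴ W
In dBm: 10 log₁₀(5.85×10⁻¹⁴ / 10⁻³) = −102.3 dBm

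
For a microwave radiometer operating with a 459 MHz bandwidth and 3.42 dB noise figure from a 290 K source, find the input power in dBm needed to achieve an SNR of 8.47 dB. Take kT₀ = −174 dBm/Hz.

−75.5 dBm

Sensitivity = −174 + 10 log₁₀(B) + NF + SNR_min
= −174 + 86.62 + 3.42 + 8.47
= −75.49 dBm → −75.5 dBm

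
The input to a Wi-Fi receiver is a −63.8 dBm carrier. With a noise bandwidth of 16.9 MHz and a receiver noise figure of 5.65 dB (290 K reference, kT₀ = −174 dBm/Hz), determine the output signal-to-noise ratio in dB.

32.3 dB

Noise floor: N = −174 + 10 log₁₀(B) + NF
10 log₁₀(1.69×10⁷) = 72.28 dB
N = −174 + 72.28 + 5.65 = −96.07 dBm
SNR = P_sig − N = −63.8 − (−96.07) = 32.27 dB → 32.3 dB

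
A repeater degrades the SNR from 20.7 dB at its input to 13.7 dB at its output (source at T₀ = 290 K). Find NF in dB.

NF (dB) = SNR_in(dB) − SNR_out(dB) when the source is at T₀
NF = 20.7 − 13.7 = 7.0 dB

7.0 dB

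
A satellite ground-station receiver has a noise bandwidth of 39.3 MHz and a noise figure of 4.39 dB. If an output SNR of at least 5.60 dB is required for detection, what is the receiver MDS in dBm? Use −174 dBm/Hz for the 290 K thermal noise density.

Sensitivity = −174 + 10 log₁₀(B) + NF + SNR_min
= −174 + 75.94 + 4.39 + 5.60
= −88.07 dBm → −88.1 dBm

−88.1 dBm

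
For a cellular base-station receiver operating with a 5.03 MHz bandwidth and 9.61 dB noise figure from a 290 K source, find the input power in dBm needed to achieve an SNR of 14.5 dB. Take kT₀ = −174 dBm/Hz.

Sensitivity = −174 + 10 log₁₀(B) + NF + SNR_min
= −174 + 67.02 + 9.61 + 14.5
= −82.87 dBm → −82.9 dBm

−82.9 dBm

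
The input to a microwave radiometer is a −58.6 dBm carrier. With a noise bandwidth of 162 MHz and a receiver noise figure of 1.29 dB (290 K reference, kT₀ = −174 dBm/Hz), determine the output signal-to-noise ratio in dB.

32.0 dB

Noise floor: N = −174 + 10 log₁₀(B) + NF
10 log₁₀(1.62×10⁸) = 82.1 dB
N = −174 + 82.1 + 1.29 = −90.61 dBm
SNR = P_sig − N = −58.6 − (−90.61) = 32.01 dB → 32.0 dB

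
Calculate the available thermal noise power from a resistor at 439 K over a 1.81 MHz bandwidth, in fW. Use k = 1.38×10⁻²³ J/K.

P_n = kTB = 1.38×10⁻²³ × 439 × 1.81×10⁶ = 1.10×10⁻¹⁴ W = 11.0 fW

11.0 fW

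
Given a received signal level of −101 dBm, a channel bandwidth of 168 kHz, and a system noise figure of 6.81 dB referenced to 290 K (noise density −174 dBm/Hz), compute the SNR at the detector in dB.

Noise floor: N = −174 + 10 log₁₀(B) + NF
10 log₁₀(1.68×10⁵) = 52.25 dB
N = −174 + 52.25 + 6.81 = −114.94 dBm
SNR = P_sig − N = −101 − (−114.94) = 13.94 dB → 13.9 dB

13.9 dB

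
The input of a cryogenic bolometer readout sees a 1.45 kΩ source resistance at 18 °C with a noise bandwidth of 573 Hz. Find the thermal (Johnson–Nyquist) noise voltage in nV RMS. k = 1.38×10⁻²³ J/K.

116 nV

T = 18 °C + 273.15 = 291.15 K
V_n = √(4kTRB)
4kTRB = 4 × 1.38×10⁻²³ × 291.15 × 1.45×10³ × 5.73×10² = 1.34×10⁻¹⁴ V²
V_n = √(1.34×10⁻¹⁴) = 1.16×10⁻⁷ V = 116 nV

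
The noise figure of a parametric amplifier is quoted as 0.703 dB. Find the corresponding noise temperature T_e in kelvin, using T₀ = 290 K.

F = 10^(0.703/10) = 1.17571
T_e = (F − 1)·T₀ = (1.17571 − 1) × 290 = 51.0 K

51.0 K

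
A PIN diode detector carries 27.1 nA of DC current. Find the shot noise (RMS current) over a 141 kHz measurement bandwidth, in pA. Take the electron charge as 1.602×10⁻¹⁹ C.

35.0 pA

I_n = √(2qI·B)
2qI·B = 2 × 1.602×10⁻¹⁹ × 2.71×10⁻⁸ × 1.41×10⁵ = 1.22×10⁻²¹ A²
I_n = √(1.22×10⁻²¹) = 3.50×10⁻¹¹ A = 35.0 pA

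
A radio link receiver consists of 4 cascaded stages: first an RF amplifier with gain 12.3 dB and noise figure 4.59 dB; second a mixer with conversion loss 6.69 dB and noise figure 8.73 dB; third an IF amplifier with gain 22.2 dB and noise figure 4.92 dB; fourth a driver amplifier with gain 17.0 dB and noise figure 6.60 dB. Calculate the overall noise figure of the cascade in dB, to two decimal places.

5.85 dB

Convert to linear (a loss of L dB is a gain of −L dB): F_i = 10^(NF_i/10), G_i = 10^(G_i,dB/10)
  Stage 1: F_1 = 10^(4.59/10) = 2.877, G_1 = 10^(12.3/10) = 16.98
  Stage 2: F_2 = 10^(8.73/10) = 7.464, G_2 = 10^(−6.69/10) = 0.2143
  Stage 3: F_3 = 10^(4.92/10) = 3.105, G_3 = 10^(22.2/10) = 166.0
  Stage 4: F_4 = 10^(6.60/10) = 4.571, G_4 = 10^(17.0/10) = 50.12
Friis cascade:
  F = 2.877 + (7.464 − 1)/16.98 + (3.105 − 1)/3.639 + (4.571 − 1)/603.9 = 3.842
NF = 10 log₁₀(3.842) = 5.85 dB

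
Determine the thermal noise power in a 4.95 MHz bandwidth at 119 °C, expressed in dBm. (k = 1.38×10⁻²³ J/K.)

−105.7 dBm

T = 119 °C + 273.15 = 392.15 K
P_n = kTB = 1.38×10⁻²³ × 392.15 × 4.95×10⁶ = 2.68×10⁻¹⁴ W
In dBm: 10 log₁₀(2.68×10⁻¹⁴ / 10⁻³) = −105.7 dBm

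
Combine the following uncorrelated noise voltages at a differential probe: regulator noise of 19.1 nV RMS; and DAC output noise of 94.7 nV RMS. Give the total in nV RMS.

96.6 nV

Uncorrelated sources add in power (mean-square): V_tot = √(ΣV_i²)
V_tot = √[(1.91×10⁻⁸)² + (9.47×10⁻⁸)²] = 9.66×10⁻⁸ V = 96.6 nV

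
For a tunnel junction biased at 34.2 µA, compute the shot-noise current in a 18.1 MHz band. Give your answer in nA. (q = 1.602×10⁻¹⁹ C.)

14.1 nA

I_n = √(2qI·B)
2qI·B = 2 × 1.602×10⁻¹⁹ × 3.42×10⁻⁵ × 1.81×10⁷ = 1.98×10⁻¹⁶ A²
I_n = √(1.98×10⁻¹⁶) = 1.41×10⁻⁸ A = 14.1 nA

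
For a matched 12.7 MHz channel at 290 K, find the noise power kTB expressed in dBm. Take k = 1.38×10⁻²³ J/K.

P_n = kTB = 1.38×10⁻²³ × 290 × 1.27×10⁷ = 5.08×10⁻¹⁴ W
In dBm: 10 log₁₀(5.08×10⁻¹⁴ / 10⁻³) = −102.9 dBm

−102.9 dBm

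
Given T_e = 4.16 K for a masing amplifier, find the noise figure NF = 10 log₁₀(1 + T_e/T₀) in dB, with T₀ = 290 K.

0.062 dB

F = 1 + T_e/T₀ = 1 + 4.16/290 = 1.01434
NF = 10 log₁₀(1.01434) = 0.062 dB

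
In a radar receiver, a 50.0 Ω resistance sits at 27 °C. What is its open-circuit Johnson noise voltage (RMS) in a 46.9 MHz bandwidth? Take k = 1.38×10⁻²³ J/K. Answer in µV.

T = 27 °C + 273.15 = 300.15 K
V_n = √(4kTRB)
4kTRB = 4 × 1.38×10⁻²³ × 300.15 × 5.00×10¹ × 4.69×10⁷ = 3.89×10⁻¹¹ V²
V_n = √(3.89×10⁻¹¹) = 6.23×10⁻⁶ V = 6.23 µV

6.23 µV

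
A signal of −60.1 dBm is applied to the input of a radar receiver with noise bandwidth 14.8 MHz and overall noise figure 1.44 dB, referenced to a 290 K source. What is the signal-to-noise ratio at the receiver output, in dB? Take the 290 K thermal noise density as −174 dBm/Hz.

40.8 dB

Noise floor: N = −174 + 10 log₁₀(B) + NF
10 log₁₀(1.48×10⁷) = 71.7 dB
N = −174 + 71.7 + 1.44 = −100.86 dBm
SNR = P_sig − N = −60.1 − (−100.86) = 40.76 dB → 40.8 dB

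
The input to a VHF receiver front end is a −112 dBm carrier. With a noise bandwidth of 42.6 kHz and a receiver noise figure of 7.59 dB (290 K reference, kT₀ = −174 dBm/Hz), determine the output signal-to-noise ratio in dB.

Noise floor: N = −174 + 10 log₁₀(B) + NF
10 log₁₀(4.26×10⁴) = 46.29 dB
N = −174 + 46.29 + 7.59 = −120.12 dBm
SNR = P_sig − N = −112 − (−120.12) = 8.12 dB → 8.1 dB

8.1 dB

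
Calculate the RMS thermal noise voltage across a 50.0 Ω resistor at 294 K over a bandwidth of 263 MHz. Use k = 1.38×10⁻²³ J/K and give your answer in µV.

14.6 µV

V_n = √(4kTRB)
4kTRB = 4 × 1.38×10⁻²³ × 294 × 5.00×10¹ × 2.63×10⁸ = 2.13×10⁻¹⁰ V²
V_n = √(2.13×10⁻¹⁰) = 1.46×10⁻⁵ V = 14.6 µV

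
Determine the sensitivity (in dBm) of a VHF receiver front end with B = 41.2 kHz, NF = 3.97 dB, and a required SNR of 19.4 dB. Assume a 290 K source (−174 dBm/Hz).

Sensitivity = −174 + 10 log₁₀(B) + NF + SNR_min
= −174 + 46.15 + 3.97 + 19.4
= −104.48 dBm → −104.5 dBm

−104.5 dBm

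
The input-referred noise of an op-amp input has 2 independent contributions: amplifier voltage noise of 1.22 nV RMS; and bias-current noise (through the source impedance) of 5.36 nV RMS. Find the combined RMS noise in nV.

Uncorrelated sources add in power (mean-square): V_tot = √(ΣV_i²)
V_tot = √[(1.22×10⁻⁹)² + (5.36×10⁻⁹)²] = 5.50×10⁻⁹ V = 5.50 nV

5.50 nV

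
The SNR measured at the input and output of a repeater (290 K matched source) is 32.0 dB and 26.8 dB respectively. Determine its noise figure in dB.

5.2 dB

NF (dB) = SNR_in(dB) − SNR_out(dB) when the source is at T₀
NF = 32.0 − 26.8 = 5.2 dB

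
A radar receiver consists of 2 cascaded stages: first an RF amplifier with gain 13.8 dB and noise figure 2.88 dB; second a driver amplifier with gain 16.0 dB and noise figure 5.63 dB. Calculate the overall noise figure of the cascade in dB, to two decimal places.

3.12 dB

Convert to linear (a loss of L dB is a gain of −L dB): F_i = 10^(NF_i/10), G_i = 10^(G_i,dB/10)
  Stage 1: F_1 = 10^(2.88/10) = 1.941, G_1 = 10^(13.8/10) = 23.99
  Stage 2: F_2 = 10^(5.63/10) = 3.656, G_2 = 10^(16.0/10) = 39.81
Friis cascade:
  F = 1.941 + (3.656 − 1)/23.99 = 2.052
NF = 10 log₁₀(2.052) = 3.12 dB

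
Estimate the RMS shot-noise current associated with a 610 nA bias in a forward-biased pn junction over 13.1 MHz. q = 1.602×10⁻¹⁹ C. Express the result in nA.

1.60 nA

I_n = √(2qI·B)
2qI·B = 2 × 1.602×10⁻¹⁹ × 6.10×10⁻⁷ × 1.31×10⁷ = 2.56×10⁻¹⁸ A²
I_n = √(2.56×10⁻¹⁸) = 1.60×10⁻⁹ A = 1.60 nA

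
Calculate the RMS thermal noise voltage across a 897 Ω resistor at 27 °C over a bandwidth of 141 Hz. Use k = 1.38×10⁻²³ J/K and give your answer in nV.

T = 27 °C + 273.15 = 300.15 K
V_n = √(4kTRB)
4kTRB = 4 × 1.38×10⁻²³ × 300.15 × 8.97×10² × 1.41×10² = 2.10×10⁻¹⁵ V²
V_n = √(2.10×10⁻¹⁵) = 4.58×10⁻⁸ V = 45.8 nV

45.8 nV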